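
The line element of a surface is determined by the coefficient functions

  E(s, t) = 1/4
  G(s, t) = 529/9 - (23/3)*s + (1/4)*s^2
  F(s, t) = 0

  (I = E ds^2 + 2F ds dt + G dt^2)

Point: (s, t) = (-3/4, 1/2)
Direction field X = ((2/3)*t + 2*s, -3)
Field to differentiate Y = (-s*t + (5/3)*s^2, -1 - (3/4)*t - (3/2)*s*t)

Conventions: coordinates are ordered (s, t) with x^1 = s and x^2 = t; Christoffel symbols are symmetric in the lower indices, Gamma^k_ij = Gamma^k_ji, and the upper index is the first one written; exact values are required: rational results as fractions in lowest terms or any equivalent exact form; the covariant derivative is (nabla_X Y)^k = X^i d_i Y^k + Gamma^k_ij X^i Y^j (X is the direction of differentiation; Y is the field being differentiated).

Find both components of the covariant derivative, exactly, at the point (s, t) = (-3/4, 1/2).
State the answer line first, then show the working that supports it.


Answer: (nabla_X Y)^s = 2589/64, (nabla_X Y)^t = -99/1544

E = 1/4, F = 0, G = 37249/576 at the point
E_s = 0, E_t = 0, F_s = 0, F_t = 0, G_s = -193/24, G_t = 0
EG - F^2 = 37249/2304;  g^inv = (2304/37249) * [[37249/576, 0], [0, 1/4]]
first-kind symbols [ij,l] = (1/2)(d_i g_jl + d_j g_il - d_l g_ij): [ss,s] = E_s/2 = 0, [ss,t] = F_s - E_t/2 = 0, [st,s] = E_t/2 = 0, [st,t] = G_s/2 = -193/48, [tt,s] = F_t - G_s/2 = 193/48, [tt,t] = G_t/2 = 0
Gamma^s_ij = (G*[ij,s] - F*[ij,t])/(EG - F^2), Gamma^t_ij = (E*[ij,t] - F*[ij,s])/(EG - F^2)
Gamma_sss = 0, Gamma_sst = 0, Gamma_stt = 193/12, Gamma_tss = 0, Gamma_tst = -12/193, Gamma_ttt = 0
X = (-7/6, -3), Y = (21/16, -13/16) at the point


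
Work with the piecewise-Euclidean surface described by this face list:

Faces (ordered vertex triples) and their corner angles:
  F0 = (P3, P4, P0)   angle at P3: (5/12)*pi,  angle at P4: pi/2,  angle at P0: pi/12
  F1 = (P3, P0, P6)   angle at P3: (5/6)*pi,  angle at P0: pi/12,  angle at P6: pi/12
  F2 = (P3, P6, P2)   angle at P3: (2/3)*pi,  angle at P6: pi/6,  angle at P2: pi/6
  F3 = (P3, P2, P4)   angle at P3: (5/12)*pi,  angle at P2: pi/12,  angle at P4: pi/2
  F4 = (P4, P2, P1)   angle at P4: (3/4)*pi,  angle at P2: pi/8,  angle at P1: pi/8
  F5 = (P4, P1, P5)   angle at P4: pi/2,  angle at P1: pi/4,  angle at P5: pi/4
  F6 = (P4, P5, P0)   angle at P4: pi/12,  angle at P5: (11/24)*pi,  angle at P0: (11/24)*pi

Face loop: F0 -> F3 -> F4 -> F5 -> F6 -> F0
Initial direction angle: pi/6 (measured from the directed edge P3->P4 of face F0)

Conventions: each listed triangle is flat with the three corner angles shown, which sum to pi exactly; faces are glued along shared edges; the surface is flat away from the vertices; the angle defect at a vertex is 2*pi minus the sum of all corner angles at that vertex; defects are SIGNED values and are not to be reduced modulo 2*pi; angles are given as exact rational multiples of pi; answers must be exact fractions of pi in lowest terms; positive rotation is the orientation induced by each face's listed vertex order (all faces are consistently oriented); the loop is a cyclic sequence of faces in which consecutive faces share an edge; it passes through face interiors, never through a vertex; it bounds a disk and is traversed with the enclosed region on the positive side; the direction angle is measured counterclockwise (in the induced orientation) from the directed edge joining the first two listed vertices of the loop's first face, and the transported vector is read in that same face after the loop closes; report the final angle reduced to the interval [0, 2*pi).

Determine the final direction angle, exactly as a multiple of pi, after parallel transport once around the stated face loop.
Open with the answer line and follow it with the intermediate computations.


Answer: final direction angle = (11/6)*pi

enclosed vertex P4: corner angles sum to (7/3)*pi, defect = 2*pi - (7/3)*pi = -pi/3
the final direction is the initial angle plus the enclosed defects, taken mod 2*pi in the induced orientation
final angle = pi/6 - pi/3 = (11/6)*pi (mod 2*pi)


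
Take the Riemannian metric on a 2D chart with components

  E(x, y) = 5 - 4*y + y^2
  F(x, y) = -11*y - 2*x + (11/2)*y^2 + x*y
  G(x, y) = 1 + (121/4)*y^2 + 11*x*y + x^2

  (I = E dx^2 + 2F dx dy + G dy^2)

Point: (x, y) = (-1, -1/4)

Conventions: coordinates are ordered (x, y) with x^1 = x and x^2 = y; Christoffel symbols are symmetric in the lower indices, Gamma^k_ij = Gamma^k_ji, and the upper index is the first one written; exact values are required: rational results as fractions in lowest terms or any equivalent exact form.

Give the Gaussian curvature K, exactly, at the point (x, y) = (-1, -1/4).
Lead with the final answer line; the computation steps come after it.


Answer: K = -4096/561001

E = 97/16, F = 171/32, G = 425/64, EG - F^2 = 749/64 at the point
E_x = 0, E_y = -9/2, F_x = -9/4, F_y = -59/4, G_x = -19/4, G_y = -209/8
E_yy = 2, F_xy = 1, G_xx = 2
Using the Brioschi determinant formula for K from the metric derivatives:
M1 = [[-E_yy/2 + F_xy - G_xx/2, E_x/2, F_x - E_y/2], [F_y - G_x/2, E, F], [G_y/2, F, G]] = [[-1, 0, 0], [-99/8, 97/16, 171/32], [-209/16, 171/32, 425/64]]; det M1 = -749/64
M2 = [[0, E_y/2, G_x/2], [E_y/2, E, F], [G_x/2, F, G]] = [[0, -9/4, -19/8], [-9/4, 97/16, 171/32], [-19/8, 171/32, 425/64]]; det M2 = -685/64
det M1 - det M2 = -1; K = -1 / (749/64)^2 = -4096/561001


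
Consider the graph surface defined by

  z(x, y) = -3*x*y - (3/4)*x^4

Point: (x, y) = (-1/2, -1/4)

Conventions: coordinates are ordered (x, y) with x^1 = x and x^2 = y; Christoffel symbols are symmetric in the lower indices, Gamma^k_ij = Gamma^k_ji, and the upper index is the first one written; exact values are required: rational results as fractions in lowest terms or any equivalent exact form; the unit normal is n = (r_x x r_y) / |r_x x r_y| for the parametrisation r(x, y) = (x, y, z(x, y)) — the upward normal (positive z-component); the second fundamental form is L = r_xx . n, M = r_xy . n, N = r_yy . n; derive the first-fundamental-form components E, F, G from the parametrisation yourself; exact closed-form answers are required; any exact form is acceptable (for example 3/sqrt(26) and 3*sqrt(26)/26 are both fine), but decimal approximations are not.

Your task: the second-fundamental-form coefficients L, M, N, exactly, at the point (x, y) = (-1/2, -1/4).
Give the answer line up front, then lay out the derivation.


Answer: L = -18/17, M = -24/17, N = 0

z_x = 9/8, z_y = 3/2, z_xx = -9/4, z_xy = -3, z_yy = 0
E = 145/64, F = 27/16, G = 13/4; answer radicand W^2 = 289/64
unnormalised second-form numerators: l = -9/4, m = -3, n = 0; L = l/sqrt(289/64), and similarly M = m/sqrt(W^2), N = n/sqrt(W^2)


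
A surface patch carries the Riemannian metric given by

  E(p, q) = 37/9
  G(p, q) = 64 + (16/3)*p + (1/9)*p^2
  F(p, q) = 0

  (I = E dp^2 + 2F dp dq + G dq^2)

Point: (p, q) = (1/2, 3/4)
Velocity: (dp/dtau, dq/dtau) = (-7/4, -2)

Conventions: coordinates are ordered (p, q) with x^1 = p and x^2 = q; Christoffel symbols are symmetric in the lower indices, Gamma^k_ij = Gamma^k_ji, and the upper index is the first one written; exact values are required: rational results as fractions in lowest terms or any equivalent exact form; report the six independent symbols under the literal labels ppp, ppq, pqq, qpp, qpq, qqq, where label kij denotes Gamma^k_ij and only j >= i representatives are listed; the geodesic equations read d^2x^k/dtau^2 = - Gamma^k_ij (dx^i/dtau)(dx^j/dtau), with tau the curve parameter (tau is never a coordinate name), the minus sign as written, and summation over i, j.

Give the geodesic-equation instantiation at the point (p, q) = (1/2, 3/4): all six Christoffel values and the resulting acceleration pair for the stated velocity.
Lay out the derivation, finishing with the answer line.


E = 37/9, F = 0, G = 2401/36 at the point
E_p = 0, E_q = 0, F_p = 0, F_q = 0, G_p = 49/9, G_q = 0
EG - F^2 = 88837/324;  g^inv = (324/88837) * [[2401/36, 0], [0, 37/9]]
first-kind symbols [ij,l] = (1/2)(d_i g_jl + d_j g_il - d_l g_ij): [pp,p] = E_p/2 = 0, [pp,q] = F_p - E_q/2 = 0, [pq,p] = E_q/2 = 0, [pq,q] = G_p/2 = 49/18, [qq,p] = F_q - G_p/2 = -49/18, [qq,q] = G_q/2 = 0
Gamma^p_ij = (G*[ij,p] - F*[ij,q])/(EG - F^2), Gamma^q_ij = (E*[ij,q] - F*[ij,p])/(EG - F^2)
Gamma_ppp = 0, Gamma_ppq = 0, Gamma_pqq = -49/74, Gamma_qpp = 0, Gamma_qpq = 2/49, Gamma_qqq = 0
d^2p/dtau^2 = -(Gamma_ppp*(-7/4)^2 + 2*Gamma_ppq*(-7/4)*(-2) + Gamma_pqq*(-2)^2) = 98/37
d^2q/dtau^2 = -(Gamma_qpp*(-7/4)^2 + 2*Gamma_qpq*(-7/4)*(-2) + Gamma_qqq*(-2)^2) = -2/7

Answer: Gamma_ppp = 0, Gamma_ppq = 0, Gamma_pqq = -49/74, Gamma_qpp = 0, Gamma_qpq = 2/49, Gamma_qqq = 0; accelerations (d^2p/dtau^2, d^2q/dtau^2) = (98/37, -2/7)


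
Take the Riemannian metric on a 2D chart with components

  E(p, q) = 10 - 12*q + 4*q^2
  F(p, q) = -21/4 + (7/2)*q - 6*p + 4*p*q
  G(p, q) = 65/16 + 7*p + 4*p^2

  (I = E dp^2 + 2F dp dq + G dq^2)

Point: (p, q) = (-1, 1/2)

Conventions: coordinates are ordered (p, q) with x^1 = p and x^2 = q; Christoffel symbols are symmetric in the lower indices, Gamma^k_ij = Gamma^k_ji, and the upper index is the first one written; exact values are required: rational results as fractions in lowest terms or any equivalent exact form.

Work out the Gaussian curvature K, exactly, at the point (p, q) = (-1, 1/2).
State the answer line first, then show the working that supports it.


Answer: K = -1024/6561

E = 5, F = 1/2, G = 17/16, EG - F^2 = 81/16 at the point
E_p = 0, E_q = -8, F_p = -4, F_q = -1/2, G_p = -1, G_q = 0
E_qq = 8, F_pq = 4, G_pp = 8
Evaluate Brioschi's two determinant matrices M1, M2 and divide by (EG - F^2)^2.
M1 = [[-E_qq/2 + F_pq - G_pp/2, E_p/2, F_p - E_q/2], [F_q - G_p/2, E, F], [G_q/2, F, G]] = [[-4, 0, 0], [0, 5, 1/2], [0, 1/2, 17/16]]; det M1 = -81/4
M2 = [[0, E_q/2, G_p/2], [E_q/2, E, F], [G_p/2, F, G]] = [[0, -4, -1/2], [-4, 5, 1/2], [-1/2, 1/2, 17/16]]; det M2 = -65/4
det M1 - det M2 = -4; K = -4 / (81/16)^2 = -1024/6561


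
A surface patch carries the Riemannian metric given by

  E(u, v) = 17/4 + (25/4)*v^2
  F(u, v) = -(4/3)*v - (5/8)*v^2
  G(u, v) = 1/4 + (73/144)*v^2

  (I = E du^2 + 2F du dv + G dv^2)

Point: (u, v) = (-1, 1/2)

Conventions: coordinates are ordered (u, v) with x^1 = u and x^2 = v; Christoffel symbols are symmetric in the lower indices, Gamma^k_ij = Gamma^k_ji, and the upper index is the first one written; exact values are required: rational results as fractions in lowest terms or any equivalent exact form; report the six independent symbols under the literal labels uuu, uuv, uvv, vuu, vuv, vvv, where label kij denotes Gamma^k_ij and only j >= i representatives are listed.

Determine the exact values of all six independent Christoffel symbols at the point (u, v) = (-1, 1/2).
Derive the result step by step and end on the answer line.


E = 93/16, F = -79/96, G = 217/576 at the point
E_u = 0, E_v = 25/4, F_u = 0, F_v = -47/24, G_u = 0, G_v = 73/144
EG - F^2 = 3485/2304;  g^inv = (2304/3485) * [[217/576, 79/96], [79/96, 93/16]]
first-kind symbols [ij,l] = (1/2)(d_i g_jl + d_j g_il - d_l g_ij): [uu,u] = E_u/2 = 0, [uu,v] = F_u - E_v/2 = -25/8, [uv,u] = E_v/2 = 25/8, [uv,v] = G_u/2 = 0, [vv,u] = F_v - G_u/2 = -47/24, [vv,v] = G_v/2 = 73/288
Gamma^u_ij = (G*[ij,u] - F*[ij,v])/(EG - F^2), Gamma^v_ij = (E*[ij,v] - F*[ij,u])/(EG - F^2)

Answer: Gamma_uuu = -1185/697, Gamma_uuv = 1085/1394, Gamma_uvv = -4877/13940, Gamma_vuu = -8370/697, Gamma_vuv = 1185/697, Gamma_vvv = -637/6970


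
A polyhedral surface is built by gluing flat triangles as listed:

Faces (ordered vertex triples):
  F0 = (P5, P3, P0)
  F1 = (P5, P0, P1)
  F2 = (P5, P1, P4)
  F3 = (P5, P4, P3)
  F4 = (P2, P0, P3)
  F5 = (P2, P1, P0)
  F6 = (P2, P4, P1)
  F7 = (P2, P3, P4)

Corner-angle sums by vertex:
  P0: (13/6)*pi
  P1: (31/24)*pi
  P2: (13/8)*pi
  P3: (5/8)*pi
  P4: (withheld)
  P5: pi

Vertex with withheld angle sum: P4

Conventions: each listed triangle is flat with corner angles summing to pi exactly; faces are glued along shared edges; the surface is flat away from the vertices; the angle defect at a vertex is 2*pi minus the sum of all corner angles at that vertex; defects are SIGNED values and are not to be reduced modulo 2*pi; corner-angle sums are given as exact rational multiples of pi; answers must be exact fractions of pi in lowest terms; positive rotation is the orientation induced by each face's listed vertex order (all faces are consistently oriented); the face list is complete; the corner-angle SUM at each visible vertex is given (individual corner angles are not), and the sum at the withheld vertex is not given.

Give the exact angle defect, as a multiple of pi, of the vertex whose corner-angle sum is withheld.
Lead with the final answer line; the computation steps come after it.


Answer: defect(P4) = (17/24)*pi

V = 6, E = 12, F = 8; chi = V - E + F = 2
Gauss-Bonnet: total defect = 2*pi*chi = 4*pi; visible defects sum to (79/24)*pi


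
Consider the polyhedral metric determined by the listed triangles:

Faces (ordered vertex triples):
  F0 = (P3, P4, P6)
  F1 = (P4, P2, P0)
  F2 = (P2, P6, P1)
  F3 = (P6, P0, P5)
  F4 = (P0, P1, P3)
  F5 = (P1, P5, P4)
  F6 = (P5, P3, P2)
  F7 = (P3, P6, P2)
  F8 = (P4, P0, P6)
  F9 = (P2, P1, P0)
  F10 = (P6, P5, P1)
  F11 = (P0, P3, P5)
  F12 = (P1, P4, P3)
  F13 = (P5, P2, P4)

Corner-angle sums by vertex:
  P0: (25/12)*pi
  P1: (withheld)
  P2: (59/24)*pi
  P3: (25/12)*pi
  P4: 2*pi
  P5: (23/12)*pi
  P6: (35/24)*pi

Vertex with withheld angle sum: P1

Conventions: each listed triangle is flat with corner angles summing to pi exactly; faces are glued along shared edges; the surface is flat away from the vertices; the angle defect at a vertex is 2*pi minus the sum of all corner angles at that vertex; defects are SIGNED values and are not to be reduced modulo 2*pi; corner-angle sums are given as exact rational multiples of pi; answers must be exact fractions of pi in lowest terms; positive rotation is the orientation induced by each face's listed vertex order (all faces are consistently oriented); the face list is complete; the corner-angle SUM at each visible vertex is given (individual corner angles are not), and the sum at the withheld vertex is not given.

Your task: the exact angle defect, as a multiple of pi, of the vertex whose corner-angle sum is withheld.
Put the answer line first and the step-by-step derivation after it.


Answer: defect(P1) = 0

V = 7, E = 21, F = 14; chi = V - E + F = 0
Gauss-Bonnet: total defect = 2*pi*chi = 0; visible defects sum to 0


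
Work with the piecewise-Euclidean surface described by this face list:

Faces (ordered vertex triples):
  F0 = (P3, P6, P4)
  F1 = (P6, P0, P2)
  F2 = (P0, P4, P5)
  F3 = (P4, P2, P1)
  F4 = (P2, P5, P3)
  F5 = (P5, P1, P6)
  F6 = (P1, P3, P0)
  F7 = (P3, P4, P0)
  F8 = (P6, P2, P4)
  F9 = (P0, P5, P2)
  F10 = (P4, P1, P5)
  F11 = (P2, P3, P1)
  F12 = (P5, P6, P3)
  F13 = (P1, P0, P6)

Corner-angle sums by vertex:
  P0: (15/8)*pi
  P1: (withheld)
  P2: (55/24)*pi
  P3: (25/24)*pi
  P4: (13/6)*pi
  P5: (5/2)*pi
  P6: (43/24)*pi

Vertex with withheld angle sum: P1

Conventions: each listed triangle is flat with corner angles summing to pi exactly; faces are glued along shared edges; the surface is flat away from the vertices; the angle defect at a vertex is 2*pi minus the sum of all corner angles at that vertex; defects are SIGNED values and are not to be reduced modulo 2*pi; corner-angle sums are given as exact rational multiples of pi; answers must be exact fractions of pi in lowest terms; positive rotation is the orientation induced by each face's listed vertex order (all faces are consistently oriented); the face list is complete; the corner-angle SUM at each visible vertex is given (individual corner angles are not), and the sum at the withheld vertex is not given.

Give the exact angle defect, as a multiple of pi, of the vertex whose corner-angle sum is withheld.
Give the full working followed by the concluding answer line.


V = 7, E = 21, F = 14; chi = V - E + F = 0
Gauss-Bonnet: total defect = 2*pi*chi = 0; visible defects sum to pi/3

Answer: defect(P1) = -pi/3


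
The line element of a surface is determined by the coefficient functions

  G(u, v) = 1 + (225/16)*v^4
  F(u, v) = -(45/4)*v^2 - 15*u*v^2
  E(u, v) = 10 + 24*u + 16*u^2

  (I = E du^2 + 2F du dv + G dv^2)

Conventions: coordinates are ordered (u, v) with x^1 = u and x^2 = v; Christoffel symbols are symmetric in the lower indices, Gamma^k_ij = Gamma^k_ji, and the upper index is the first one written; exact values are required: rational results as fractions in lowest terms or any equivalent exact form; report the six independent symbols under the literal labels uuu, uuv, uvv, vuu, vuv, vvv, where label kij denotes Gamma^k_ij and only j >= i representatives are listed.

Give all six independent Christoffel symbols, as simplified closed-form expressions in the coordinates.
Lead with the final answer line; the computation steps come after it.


Answer: Gamma_uuu = (256*u + 192)/(256*u^2 + 384*u + 225*v^4 + 160), Gamma_uuv = 0, Gamma_uvv = (-480*u*v - 360*v)/(256*u^2 + 384*u + 225*v^4 + 160), Gamma_vuu = -240*v^2/(256*u^2 + 384*u + 225*v^4 + 160), Gamma_vuv = 0, Gamma_vvv = 450*v^3/(256*u^2 + 384*u + 225*v^4 + 160)

E = 10 + 24*u + 16*u^2; F = -(45/4)*v^2 - 15*u*v^2; G = 1 + (225/16)*v^4
Gamma^k_ij = (1/2) g^{kl} (d_i g_jl + d_j g_il - d_l g_ij), with g^inv = (1/(EG-F^2)) [[G, -F], [-F, E]]
first partials: E_u = 24 + 32*u, E_v = 0, F_u = -15*v^2, F_v = -(45/2)*v - 30*u*v, G_u = 0, G_v = (225/4)*v^3
D = EG - F^2 = 10 + 24*u + 16*u^2 + (225/16)*v^4
expanded: Gamma^u_uu = (G E_u - 2F F_u + F E_v)/(2D), Gamma^u_uv = (G E_v - F G_u)/(2D), Gamma^u_vv = (2G F_v - G G_u - F G_v)/(2D), Gamma^v_uu = (2E F_u - E E_v - F E_u)/(2D), Gamma^v_uv = (E G_u - F E_v)/(2D), Gamma^v_vv = (E G_v - 2F F_v + F G_u)/(2D); substitute and cancel common factors


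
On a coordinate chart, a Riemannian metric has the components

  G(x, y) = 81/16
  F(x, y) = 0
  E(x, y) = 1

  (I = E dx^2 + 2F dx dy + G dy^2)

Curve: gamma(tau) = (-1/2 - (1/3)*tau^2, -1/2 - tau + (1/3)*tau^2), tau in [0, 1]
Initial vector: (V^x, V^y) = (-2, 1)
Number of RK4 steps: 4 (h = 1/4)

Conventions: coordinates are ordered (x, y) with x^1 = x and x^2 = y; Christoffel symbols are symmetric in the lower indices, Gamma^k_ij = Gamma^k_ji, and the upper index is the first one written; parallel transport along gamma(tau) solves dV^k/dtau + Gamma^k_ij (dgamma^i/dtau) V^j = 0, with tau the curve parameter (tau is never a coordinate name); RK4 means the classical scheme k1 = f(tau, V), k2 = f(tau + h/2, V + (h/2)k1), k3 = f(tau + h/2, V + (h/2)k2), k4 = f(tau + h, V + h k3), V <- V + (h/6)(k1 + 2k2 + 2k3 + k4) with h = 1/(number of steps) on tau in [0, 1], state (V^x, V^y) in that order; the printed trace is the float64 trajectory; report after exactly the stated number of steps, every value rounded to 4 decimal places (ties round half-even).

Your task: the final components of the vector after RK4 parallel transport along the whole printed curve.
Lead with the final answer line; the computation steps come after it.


Answer: V^x = -2.0000, V^y = 1.0000

gamma'(tau) = (-(2/3)*tau, -1 + (2/3)*tau); f(tau, V)^k = -Gamma^k_ij(gamma(tau)) gamma'^i(tau) V^j; h = 1/4; intermediate values shown to 6 dp
curve data and Christoffel symbols at the stage parameters:
  tau = 0.000000: gamma = (-0.500000, -0.500000), gamma' = (0.000000, -1.000000); Gamma_xxx = 0.000000, Gamma_xxy = 0.000000, Gamma_xyy = 0.000000, Gamma_yxx = 0.000000, Gamma_yxy = 0.000000, Gamma_yyy = 0.000000
  tau = 0.125000: gamma = (-0.505208, -0.619792), gamma' = (-0.083333, -0.916667); Gamma_xxx = 0.000000, Gamma_xxy = 0.000000, Gamma_xyy = 0.000000, Gamma_yxx = 0.000000, Gamma_yxy = 0.000000, Gamma_yyy = 0.000000
  tau = 0.250000: gamma = (-0.520833, -0.729167), gamma' = (-0.166667, -0.833333); Gamma_xxx = 0.000000, Gamma_xxy = 0.000000, Gamma_xyy = 0.000000, Gamma_yxx = 0.000000, Gamma_yxy = 0.000000, Gamma_yyy = 0.000000
  tau = 0.375000: gamma = (-0.546875, -0.828125), gamma' = (-0.250000, -0.750000); Gamma_xxx = 0.000000, Gamma_xxy = 0.000000, Gamma_xyy = 0.000000, Gamma_yxx = 0.000000, Gamma_yxy = 0.000000, Gamma_yyy = 0.000000
  tau = 0.500000: gamma = (-0.583333, -0.916667), gamma' = (-0.333333, -0.666667); Gamma_xxx = 0.000000, Gamma_xxy = 0.000000, Gamma_xyy = 0.000000, Gamma_yxx = 0.000000, Gamma_yxy = 0.000000, Gamma_yyy = 0.000000
  tau = 0.625000: gamma = (-0.630208, -0.994792), gamma' = (-0.416667, -0.583333); Gamma_xxx = 0.000000, Gamma_xxy = 0.000000, Gamma_xyy = 0.000000, Gamma_yxx = 0.000000, Gamma_yxy = 0.000000, Gamma_yyy = 0.000000
  tau = 0.750000: gamma = (-0.687500, -1.062500), gamma' = (-0.500000, -0.500000); Gamma_xxx = 0.000000, Gamma_xxy = 0.000000, Gamma_xyy = 0.000000, Gamma_yxx = 0.000000, Gamma_yxy = 0.000000, Gamma_yyy = 0.000000
  tau = 0.875000: gamma = (-0.755208, -1.119792), gamma' = (-0.583333, -0.416667); Gamma_xxx = 0.000000, Gamma_xxy = 0.000000, Gamma_xyy = 0.000000, Gamma_yxx = 0.000000, Gamma_yxy = 0.000000, Gamma_yyy = 0.000000
  tau = 1.000000: gamma = (-0.833333, -1.166667), gamma' = (-0.666667, -0.333333); Gamma_xxx = 0.000000, Gamma_xxy = 0.000000, Gamma_xyy = 0.000000, Gamma_yxx = 0.000000, Gamma_yxy = 0.000000, Gamma_yyy = 0.000000
step 0: V^x = -2.0000, V^y = 1.0000
step 1: k1 = (0.000000, 0.000000), k2 = (0.000000, 0.000000), k3 = (0.000000, 0.000000), k4 = (0.000000, 0.000000); V <- V + (h/6)(k1 + 2k2 + 2k3 + k4): V^x = -2.0000, V^y = 1.0000
step 2: k1 = (0.000000, 0.000000), k2 = (0.000000, 0.000000), k3 = (0.000000, 0.000000), k4 = (0.000000, 0.000000); V <- V + (h/6)(k1 + 2k2 + 2k3 + k4): V^x = -2.0000, V^y = 1.0000
step 3: k1 = (0.000000, 0.000000), k2 = (0.000000, 0.000000), k3 = (0.000000, 0.000000), k4 = (0.000000, 0.000000); V <- V + (h/6)(k1 + 2k2 + 2k3 + k4): V^x = -2.0000, V^y = 1.0000
step 4: k1 = (0.000000, 0.000000), k2 = (0.000000, 0.000000), k3 = (0.000000, 0.000000), k4 = (0.000000, 0.000000); V <- V + (h/6)(k1 + 2k2 + 2k3 + k4): V^x = -2.0000, V^y = 1.0000


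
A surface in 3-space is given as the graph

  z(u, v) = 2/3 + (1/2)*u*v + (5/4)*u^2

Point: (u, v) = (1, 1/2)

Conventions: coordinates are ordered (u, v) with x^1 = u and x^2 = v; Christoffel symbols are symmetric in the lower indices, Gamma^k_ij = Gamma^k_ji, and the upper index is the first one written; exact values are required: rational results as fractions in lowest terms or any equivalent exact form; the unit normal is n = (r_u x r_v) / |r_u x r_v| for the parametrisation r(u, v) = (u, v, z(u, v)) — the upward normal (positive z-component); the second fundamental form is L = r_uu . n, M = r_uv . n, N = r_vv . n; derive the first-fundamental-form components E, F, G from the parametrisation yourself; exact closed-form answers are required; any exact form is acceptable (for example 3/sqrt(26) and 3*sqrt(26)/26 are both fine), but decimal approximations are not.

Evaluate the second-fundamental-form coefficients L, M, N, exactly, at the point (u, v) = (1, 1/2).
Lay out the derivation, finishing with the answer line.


z_u = 11/4, z_v = 1/2, z_uu = 5/2, z_uv = 1/2, z_vv = 0
E = 137/16, F = 11/8, G = 5/4; answer radicand W^2 = 141/16
unnormalised second-form numerators: l = 5/2, m = 1/2, n = 0; L = l/sqrt(141/16), and similarly M = m/sqrt(W^2), N = n/sqrt(W^2)

Answer: L = 10*sqrt(141)/141, M = 2*sqrt(141)/141, N = 0


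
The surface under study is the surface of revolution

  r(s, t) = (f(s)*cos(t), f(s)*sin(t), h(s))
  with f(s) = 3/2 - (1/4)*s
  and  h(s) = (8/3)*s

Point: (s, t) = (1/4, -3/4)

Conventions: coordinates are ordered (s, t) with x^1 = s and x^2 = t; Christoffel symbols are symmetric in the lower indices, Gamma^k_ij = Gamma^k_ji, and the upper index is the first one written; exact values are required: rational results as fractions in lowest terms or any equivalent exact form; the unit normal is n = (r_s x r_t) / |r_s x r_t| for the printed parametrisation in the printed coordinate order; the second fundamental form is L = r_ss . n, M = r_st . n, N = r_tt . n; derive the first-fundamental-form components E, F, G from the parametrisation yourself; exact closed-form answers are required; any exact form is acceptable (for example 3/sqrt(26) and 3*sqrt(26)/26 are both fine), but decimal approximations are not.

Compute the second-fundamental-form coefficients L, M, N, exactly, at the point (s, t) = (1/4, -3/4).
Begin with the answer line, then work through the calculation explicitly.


Answer: L = 0, M = 0, N = 46*sqrt(1033)/1033

f = 23/16, f' = -1/4, f'' = 0, h' = 8/3, h'' = 0
E = 1033/144, F = 0, G = 529/256; answer radicand W^2 = 1033/144
unnormalised second-form numerators: l = 0, m = 0, n = 23/6; L = l/sqrt(1033/144), and similarly M = m/sqrt(W^2), N = n/sqrt(W^2)


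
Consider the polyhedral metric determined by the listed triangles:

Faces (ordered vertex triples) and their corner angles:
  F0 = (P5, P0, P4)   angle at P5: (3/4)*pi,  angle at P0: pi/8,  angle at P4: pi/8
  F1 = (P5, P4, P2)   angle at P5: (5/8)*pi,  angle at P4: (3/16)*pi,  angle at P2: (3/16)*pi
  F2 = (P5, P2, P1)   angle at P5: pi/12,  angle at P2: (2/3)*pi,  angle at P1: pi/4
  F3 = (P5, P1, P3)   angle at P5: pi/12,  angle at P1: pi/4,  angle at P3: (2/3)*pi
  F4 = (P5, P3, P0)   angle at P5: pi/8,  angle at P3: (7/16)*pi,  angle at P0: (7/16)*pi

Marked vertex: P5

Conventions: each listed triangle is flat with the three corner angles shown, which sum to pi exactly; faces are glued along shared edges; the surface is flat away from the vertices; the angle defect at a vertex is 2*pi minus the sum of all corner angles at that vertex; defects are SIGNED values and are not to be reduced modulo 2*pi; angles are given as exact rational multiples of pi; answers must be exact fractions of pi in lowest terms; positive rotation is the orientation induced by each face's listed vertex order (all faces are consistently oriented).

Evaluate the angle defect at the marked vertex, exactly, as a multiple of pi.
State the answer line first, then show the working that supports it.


Answer: defect(P5) = pi/3

Sum of corner angles at P5: (5/3)*pi
defect = 2*pi - (5/3)*pi


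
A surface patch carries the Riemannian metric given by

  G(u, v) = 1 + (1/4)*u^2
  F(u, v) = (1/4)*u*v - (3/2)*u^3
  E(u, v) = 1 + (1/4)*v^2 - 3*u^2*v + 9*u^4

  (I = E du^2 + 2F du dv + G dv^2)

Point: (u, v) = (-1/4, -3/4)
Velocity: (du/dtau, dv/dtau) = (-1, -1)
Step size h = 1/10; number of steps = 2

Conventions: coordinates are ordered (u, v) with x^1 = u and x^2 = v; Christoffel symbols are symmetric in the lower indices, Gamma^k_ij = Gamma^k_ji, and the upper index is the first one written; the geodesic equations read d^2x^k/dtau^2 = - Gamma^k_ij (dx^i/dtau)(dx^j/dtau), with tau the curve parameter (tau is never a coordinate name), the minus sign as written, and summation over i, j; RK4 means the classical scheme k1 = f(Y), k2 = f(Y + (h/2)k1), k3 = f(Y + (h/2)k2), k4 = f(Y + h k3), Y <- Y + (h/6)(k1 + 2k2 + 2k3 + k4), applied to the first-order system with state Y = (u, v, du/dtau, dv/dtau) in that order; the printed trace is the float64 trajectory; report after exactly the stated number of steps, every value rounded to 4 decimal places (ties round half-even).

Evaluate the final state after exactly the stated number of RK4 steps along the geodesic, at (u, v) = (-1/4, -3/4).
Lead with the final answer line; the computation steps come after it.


Answer: u = -0.4272, v = -0.9449, du/dtau = -0.7704, dv/dtau = -0.9497

f(Y) = (du/dtau, dv/dtau, -Gamma^u_ij Y'^i Y'^j, -Gamma^v_ij Y'^i Y'^j) with the Gammas evaluated at the stage position; h = 0.100000; intermediate values shown to 6 dp
step 0: u = -0.2500, v = -0.7500, du/dtau = -1.0000, dv/dtau = -1.0000
step 1:
  k1: at (u, v) = (-0.250000, -0.750000), (du/dtau, dv/dtau) = (-1.000000, -1.000000); Gamma_uuu = -0.633431, Gamma_uuv = -0.211144, Gamma_uvv = 0.000000, Gamma_vuu = -0.140762, Gamma_vuv = -0.046921, Gamma_vvv = 0.000000; k1 = (-1.000000, -1.000000, 1.055718, 0.234604)
  k2: at (u, v) = (-0.300000, -0.800000), (du/dtau, dv/dtau) = (-0.947214, -0.988270); Gamma_uuu = -0.819628, Gamma_uuv = -0.227674, Gamma_uvv = 0.000000, Gamma_vuu = -0.183499, Gamma_vuv = -0.050972, Gamma_vvv = 0.000000; k2 = (-0.947214, -0.988270, 1.161635, 0.260068)
  k3: at (u, v) = (-0.297361, -0.799413), (du/dtau, dv/dtau) = (-0.941918, -0.986997); Gamma_uuu = -0.810236, Gamma_uuv = -0.227063, Gamma_uvv = 0.000000, Gamma_vuu = -0.181158, Gamma_vuv = -0.050768, Gamma_vvv = 0.000000; k3 = (-0.941918, -0.986997, 1.141037, 0.255121)
  k4: at (u, v) = (-0.344192, -0.848700), (du/dtau, dv/dtau) = (-0.885896, -0.974488); Gamma_uuu = -0.983315, Gamma_uuv = -0.238073, Gamma_uvv = 0.000000, Gamma_vuu = -0.217023, Gamma_vuv = -0.052544, Gamma_vvv = 0.000000; k4 = (-0.885896, -0.974488, 1.182773, 0.261044)
  Y <- Y + (h/6)(k1 + 2k2 + 2k3 + k4): u = -0.3444, v = -0.8488, du/dtau = -0.8859, dv/dtau = -0.9746
step 2:
  k1: at (u, v) = (-0.344403, -0.848750), (du/dtau, dv/dtau) = (-0.885936, -0.974566); Gamma_uuu = -0.984045, Gamma_uuv = -0.238104, Gamma_uvv = 0.000000, Gamma_vuu = -0.217189, Gamma_vuv = -0.052552, Gamma_vvv = 0.000000; k1 = (-0.885936, -0.974566, 1.183520, 0.261215)
  k2: at (u, v) = (-0.388699, -0.897479), (du/dtau, dv/dtau) = (-0.826760, -0.961505); Gamma_uuu = -1.136259, Gamma_uuv = -0.243603, Gamma_uvv = 0.000000, Gamma_vuu = -0.244824, Gamma_vuv = -0.052488, Gamma_vvv = 0.000000; k2 = (-0.826760, -0.961505, 1.163966, 0.250794)
  k3: at (u, v) = (-0.385741, -0.896826), (du/dtau, dv/dtau) = (-0.827738, -0.962027); Gamma_uuu = -1.126831, Gamma_uuv = -0.243435, Gamma_uvv = 0.000000, Gamma_vuu = -0.242884, Gamma_vuv = -0.052471, Gamma_vvv = 0.000000; k3 = (-0.827738, -0.962027, 1.159745, 0.249978)
  k4: at (u, v) = (-0.427176, -0.944953), (du/dtau, dv/dtau) = (-0.769962, -0.949568); Gamma_uuu = -1.253257, Gamma_uuv = -0.244485, Gamma_uvv = 0.000000, Gamma_vuu = -0.262454, Gamma_vuv = -0.051199, Gamma_vvv = 0.000000; k4 = (-0.769962, -0.949568, 1.100483, 0.230460)
  Y <- Y + (h/6)(k1 + 2k2 + 2k3 + k4): u = -0.4272, v = -0.9449, du/dtau = -0.7704, dv/dtau = -0.9497


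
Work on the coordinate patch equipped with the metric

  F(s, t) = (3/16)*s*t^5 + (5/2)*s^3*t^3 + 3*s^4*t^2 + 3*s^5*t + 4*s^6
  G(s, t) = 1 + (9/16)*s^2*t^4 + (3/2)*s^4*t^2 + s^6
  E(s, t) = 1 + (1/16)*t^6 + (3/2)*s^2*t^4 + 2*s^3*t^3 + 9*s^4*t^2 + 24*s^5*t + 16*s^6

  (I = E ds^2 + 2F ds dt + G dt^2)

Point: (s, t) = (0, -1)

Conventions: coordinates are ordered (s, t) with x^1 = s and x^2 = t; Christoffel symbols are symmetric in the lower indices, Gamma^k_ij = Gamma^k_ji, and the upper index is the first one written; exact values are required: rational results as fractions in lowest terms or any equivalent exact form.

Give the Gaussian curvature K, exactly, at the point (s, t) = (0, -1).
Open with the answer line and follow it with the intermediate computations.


Answer: K = -144/289

E = 17/16, F = 0, G = 1, EG - F^2 = 17/16 at the point
E_s = 0, E_t = -3/8, F_s = -3/16, F_t = 0, G_s = 0, G_t = 0
E_tt = 15/8, F_st = 15/16, G_ss = 9/8
Brioschi: K = (det M1 - det M2) / (EG - F^2)^2 with the standard first/second-derivative matrices M1, M2.
M1 = [[-E_tt/2 + F_st - G_ss/2, E_s/2, F_s - E_t/2], [F_t - G_s/2, E, F], [G_t/2, F, G]] = [[-9/16, 0, 0], [0, 17/16, 0], [0, 0, 1]]; det M1 = -153/256
M2 = [[0, E_t/2, G_s/2], [E_t/2, E, F], [G_s/2, F, G]] = [[0, -3/16, 0], [-3/16, 17/16, 0], [0, 0, 1]]; det M2 = -9/256
det M1 - det M2 = -9/16; K = -9/16 / (17/16)^2 = -144/289


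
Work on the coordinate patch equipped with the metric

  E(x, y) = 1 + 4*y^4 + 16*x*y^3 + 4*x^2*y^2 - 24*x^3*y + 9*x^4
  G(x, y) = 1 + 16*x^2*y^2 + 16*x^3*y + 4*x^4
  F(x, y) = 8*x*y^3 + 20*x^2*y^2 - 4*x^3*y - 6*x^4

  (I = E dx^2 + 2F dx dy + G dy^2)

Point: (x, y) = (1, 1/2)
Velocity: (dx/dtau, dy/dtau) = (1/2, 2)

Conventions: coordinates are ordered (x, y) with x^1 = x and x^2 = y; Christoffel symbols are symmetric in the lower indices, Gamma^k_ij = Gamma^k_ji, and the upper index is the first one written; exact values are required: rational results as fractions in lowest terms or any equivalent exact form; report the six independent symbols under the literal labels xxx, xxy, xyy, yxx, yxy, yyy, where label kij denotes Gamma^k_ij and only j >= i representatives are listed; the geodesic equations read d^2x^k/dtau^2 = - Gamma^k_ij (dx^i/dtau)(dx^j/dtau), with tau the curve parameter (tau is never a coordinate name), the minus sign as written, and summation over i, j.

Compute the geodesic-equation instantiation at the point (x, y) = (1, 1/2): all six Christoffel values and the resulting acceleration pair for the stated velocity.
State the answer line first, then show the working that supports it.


Answer: Gamma_xxx = 8/69, Gamma_xxy = -4/23, Gamma_xyy = -8/69, Gamma_yxx = -64/69, Gamma_yxy = 32/23, Gamma_yyy = 64/69; accelerations (d^2x/dtau^2, d^2y/dtau^2) = (18/23, -144/23)

E = 5/4, F = -2, G = 17 at the point
E_x = 4, E_y = -6, F_x = -19, F_y = 22, G_x = 48, G_y = 32
EG - F^2 = 69/4;  g^inv = (4/69) * [[17, 2], [2, 5/4]]
first-kind symbols [ij,l] = (1/2)(d_i g_jl + d_j g_il - d_l g_ij): [xx,x] = E_x/2 = 2, [xx,y] = F_x - E_y/2 = -16, [xy,x] = E_y/2 = -3, [xy,y] = G_x/2 = 24, [yy,x] = F_y - G_x/2 = -2, [yy,y] = G_y/2 = 16
Gamma^x_ij = (G*[ij,x] - F*[ij,y])/(EG - F^2), Gamma^y_ij = (E*[ij,y] - F*[ij,x])/(EG - F^2)
Gamma_xxx = 8/69, Gamma_xxy = -4/23, Gamma_xyy = -8/69, Gamma_yxx = -64/69, Gamma_yxy = 32/23, Gamma_yyy = 64/69
d^2x/dtau^2 = -(Gamma_xxx*(1/2)^2 + 2*Gamma_xxy*(1/2)*(2) + Gamma_xyy*(2)^2) = 18/23
d^2y/dtau^2 = -(Gamma_yxx*(1/2)^2 + 2*Gamma_yxy*(1/2)*(2) + Gamma_yyy*(2)^2) = -144/23


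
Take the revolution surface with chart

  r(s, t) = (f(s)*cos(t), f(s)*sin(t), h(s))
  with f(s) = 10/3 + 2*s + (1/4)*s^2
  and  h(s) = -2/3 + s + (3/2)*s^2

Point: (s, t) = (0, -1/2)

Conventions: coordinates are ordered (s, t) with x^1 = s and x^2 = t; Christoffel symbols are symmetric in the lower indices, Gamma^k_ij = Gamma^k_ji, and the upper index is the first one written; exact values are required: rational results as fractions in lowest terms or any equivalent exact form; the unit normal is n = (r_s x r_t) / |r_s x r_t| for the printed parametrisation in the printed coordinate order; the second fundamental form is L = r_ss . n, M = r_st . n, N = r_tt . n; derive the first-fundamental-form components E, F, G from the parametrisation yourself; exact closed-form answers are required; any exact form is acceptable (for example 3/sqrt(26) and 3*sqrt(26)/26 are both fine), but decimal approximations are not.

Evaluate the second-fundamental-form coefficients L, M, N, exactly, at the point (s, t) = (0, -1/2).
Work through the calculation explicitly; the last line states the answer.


f = 10/3, f' = 2, f'' = 1/2, h' = 1, h'' = 3
E = 5, F = 0, G = 100/9; answer radicand W^2 = 5
unnormalised second-form numerators: l = 11/2, m = 0, n = 10/3; L = l/sqrt(5), and similarly M = m/sqrt(W^2), N = n/sqrt(W^2)

Answer: L = 11*sqrt(5)/10, M = 0, N = 2*sqrt(5)/3


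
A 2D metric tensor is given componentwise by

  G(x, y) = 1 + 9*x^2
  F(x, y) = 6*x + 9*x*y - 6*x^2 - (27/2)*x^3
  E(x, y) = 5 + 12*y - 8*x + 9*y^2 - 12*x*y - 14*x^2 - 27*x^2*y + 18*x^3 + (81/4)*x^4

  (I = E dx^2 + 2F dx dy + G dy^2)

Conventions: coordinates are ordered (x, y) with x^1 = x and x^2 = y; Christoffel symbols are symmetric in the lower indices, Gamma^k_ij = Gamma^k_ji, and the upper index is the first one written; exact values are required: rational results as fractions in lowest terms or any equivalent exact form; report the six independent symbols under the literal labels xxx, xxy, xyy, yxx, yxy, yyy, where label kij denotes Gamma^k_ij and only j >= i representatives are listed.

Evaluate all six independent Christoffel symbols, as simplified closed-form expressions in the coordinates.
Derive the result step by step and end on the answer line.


E = 5 + 12*y - 8*x + 9*y^2 - 12*x*y - 14*x^2 - 27*x^2*y + 18*x^3 + (81/4)*x^4; F = 6*x + 9*x*y - 6*x^2 - (27/2)*x^3; G = 1 + 9*x^2
Gamma^k_ij = (1/2) g^{kl} (d_i g_jl + d_j g_il - d_l g_ij), with g^inv = (1/(EG-F^2)) [[G, -F], [-F, E]]
first partials: E_x = -8 - 12*y - 28*x - 54*x*y + 54*x^2 + 81*x^3, E_y = 12 + 18*y - 12*x - 27*x^2, F_x = 6 + 9*y - 12*x - (81/2)*x^2, F_y = 9*x, G_x = 18*x, G_y = 0
D = EG - F^2 = 5 + 12*y - 8*x + 9*y^2 - 12*x*y - 5*x^2 - 27*x^2*y + 18*x^3 + (81/4)*x^4
expanded: Gamma^x_xx = (G E_x - 2F F_x + F E_y)/(2D), Gamma^x_xy = (G E_y - F G_x)/(2D), Gamma^x_yy = (2G F_y - G G_x - F G_y)/(2D), Gamma^y_xx = (2E F_x - E E_y - F E_x)/(2D), Gamma^y_xy = (E G_x - F E_y)/(2D), Gamma^y_yy = (E G_y - 2F F_y + F G_x)/(2D); substitute and cancel common factors

Answer: Gamma_xxx = (162*x^3 + 108*x^2 - 108*x*y - 56*x - 24*y - 16)/(81*x^4 + 72*x^3 - 108*x^2*y - 20*x^2 - 48*x*y - 32*x + 36*y^2 + 48*y + 20), Gamma_xxy = (-54*x^2 - 24*x + 36*y + 24)/(81*x^4 + 72*x^3 - 108*x^2*y - 20*x^2 - 48*x*y - 32*x + 36*y^2 + 48*y + 20), Gamma_xyy = 0, Gamma_yxx = (-108*x^2 - 24*x)/(81*x^4 + 72*x^3 - 108*x^2*y - 20*x^2 - 48*x*y - 32*x + 36*y^2 + 48*y + 20), Gamma_yxy = 36*x/(81*x^4 + 72*x^3 - 108*x^2*y - 20*x^2 - 48*x*y - 32*x + 36*y^2 + 48*y + 20), Gamma_yyy = 0


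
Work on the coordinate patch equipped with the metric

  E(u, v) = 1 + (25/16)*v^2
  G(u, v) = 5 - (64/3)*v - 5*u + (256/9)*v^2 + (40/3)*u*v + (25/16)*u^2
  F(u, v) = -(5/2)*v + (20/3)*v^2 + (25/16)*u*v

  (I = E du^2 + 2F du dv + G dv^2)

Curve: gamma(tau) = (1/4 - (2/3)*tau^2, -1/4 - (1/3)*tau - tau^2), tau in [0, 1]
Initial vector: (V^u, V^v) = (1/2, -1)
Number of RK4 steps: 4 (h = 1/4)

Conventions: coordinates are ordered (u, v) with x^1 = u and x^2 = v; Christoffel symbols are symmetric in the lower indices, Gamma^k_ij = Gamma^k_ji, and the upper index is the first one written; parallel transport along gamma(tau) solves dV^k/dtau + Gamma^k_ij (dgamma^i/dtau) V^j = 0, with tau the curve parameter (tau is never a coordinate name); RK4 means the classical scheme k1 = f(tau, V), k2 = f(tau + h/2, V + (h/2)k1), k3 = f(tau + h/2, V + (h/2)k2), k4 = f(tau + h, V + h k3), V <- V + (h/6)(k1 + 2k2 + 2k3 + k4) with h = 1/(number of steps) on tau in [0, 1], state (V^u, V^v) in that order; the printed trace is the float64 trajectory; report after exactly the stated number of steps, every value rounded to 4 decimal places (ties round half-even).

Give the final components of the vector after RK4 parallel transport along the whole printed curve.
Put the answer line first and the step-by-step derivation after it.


Answer: V^u = 0.5896, V^v = -0.3795

gamma'(tau) = (-(4/3)*tau, -1/3 - 2*tau); f(tau, V)^k = -Gamma^k_ij(gamma(tau)) gamma'^i(tau) V^j; h = 1/4; intermediate values shown to 6 dp
curve data and Christoffel symbols at the stage parameters:
  tau = 0.000000: gamma = (0.250000, -0.250000), gamma' = (0.000000, -0.333333); Gamma_uuu = 0.000000, Gamma_uuv = -0.038210, Gamma_uvv = -0.163030, Gamma_vuu = 0.000000, Gamma_vuv = -0.369364, Gamma_vvv = -1.575953
  tau = 0.125000: gamma = (0.239583, -0.307292), gamma' = (-0.166667, -0.583333); Gamma_uuu = 0.000000, Gamma_uuv = -0.039039, Gamma_uvv = -0.166565, Gamma_vuu = 0.000000, Gamma_vuv = -0.339393, Gamma_vvv = -1.448077
  tau = 0.250000: gamma = (0.208333, -0.395833), gamma' = (-0.333333, -0.833333); Gamma_uuu = 0.000000, Gamma_uuv = -0.038481, Gamma_uvv = -0.164185, Gamma_vuu = 0.000000, Gamma_vuv = -0.299475, Gamma_vvv = -1.277762
  tau = 0.375000: gamma = (0.156250, -0.515625), gamma' = (-0.500000, -1.083333); Gamma_uuu = 0.000000, Gamma_uuv = -0.036356, Gamma_uvv = -0.155118, Gamma_vuu = 0.000000, Gamma_vuv = -0.256914, Gamma_vvv = -1.096165
  tau = 0.500000: gamma = (0.083333, -0.666667), gamma' = (-0.666667, -1.333333); Gamma_uuu = 0.000000, Gamma_uuv = -0.033161, Gamma_uvv = -0.141488, Gamma_vuu = 0.000000, Gamma_vuv = -0.216930, Gamma_vvv = -0.925570
  tau = 0.625000: gamma = (-0.010417, -0.848958), gamma' = (-0.833333, -1.583333); Gamma_uuu = 0.000000, Gamma_uuv = -0.029538, Gamma_uvv = -0.126029, Gamma_vuu = 0.000000, Gamma_vuv = -0.182060, Gamma_vvv = -0.776791
  tau = 0.750000: gamma = (-0.125000, -1.062500), gamma' = (-1.000000, -1.833333); Gamma_uuu = 0.000000, Gamma_uuv = -0.025955, Gamma_uvv = -0.110743, Gamma_vuu = 0.000000, Gamma_vuv = -0.152882, Gamma_vvv = -0.652298
  tau = 0.875000: gamma = (-0.260417, -1.307292), gamma' = (-1.166667, -2.083333); Gamma_uuu = 0.000000, Gamma_uuv = -0.022666, Gamma_uvv = -0.096709, Gamma_vuu = 0.000000, Gamma_vuv = -0.128966, Gamma_vvv = -0.550254
  tau = 1.000000: gamma = (-0.416667, -1.583333), gamma' = (-1.333333, -2.333333); Gamma_uuu = 0.000000, Gamma_uuv = -0.019767, Gamma_uvv = -0.084340, Gamma_vuu = 0.000000, Gamma_vuv = -0.109517, Gamma_vvv = -0.467275
step 0: V^u = 0.5000, V^v = -1.0000
step 1: k1 = (0.047975, 0.463757), k2 = (0.086137, 0.748853), k3 = (0.082334, 0.715790), k4 = (0.106175, 0.826301); V <- V + (h/6)(k1 + 2k2 + 2k3 + k4): V^u = 0.5205, V^v = -0.8242
step 2: k1 = (0.106649, 0.829990), k2 = (0.113139, 0.799516), k3 = (0.113817, 0.804303), k4 = (0.107057, 0.700332); V <- V + (h/6)(k1 + 2k2 + 2k3 + k4): V^u = 0.5483, V^v = -0.6268
step 3: k1 = (0.107857, 0.705564), k2 = (0.094456, 0.582191), k3 = (0.097992, 0.603981), k4 = (0.081691, 0.481178); V <- V + (h/6)(k1 + 2k2 + 2k3 + k4): V^u = 0.5722, V^v = -0.4785
step 4: k1 = (0.082336, 0.484977), k2 = (0.067733, 0.385385), k3 = (0.070656, 0.402020), k4 = (0.057139, 0.316569); V <- V + (h/6)(k1 + 2k2 + 2k3 + k4): V^u = 0.5896, V^v = -0.3795
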